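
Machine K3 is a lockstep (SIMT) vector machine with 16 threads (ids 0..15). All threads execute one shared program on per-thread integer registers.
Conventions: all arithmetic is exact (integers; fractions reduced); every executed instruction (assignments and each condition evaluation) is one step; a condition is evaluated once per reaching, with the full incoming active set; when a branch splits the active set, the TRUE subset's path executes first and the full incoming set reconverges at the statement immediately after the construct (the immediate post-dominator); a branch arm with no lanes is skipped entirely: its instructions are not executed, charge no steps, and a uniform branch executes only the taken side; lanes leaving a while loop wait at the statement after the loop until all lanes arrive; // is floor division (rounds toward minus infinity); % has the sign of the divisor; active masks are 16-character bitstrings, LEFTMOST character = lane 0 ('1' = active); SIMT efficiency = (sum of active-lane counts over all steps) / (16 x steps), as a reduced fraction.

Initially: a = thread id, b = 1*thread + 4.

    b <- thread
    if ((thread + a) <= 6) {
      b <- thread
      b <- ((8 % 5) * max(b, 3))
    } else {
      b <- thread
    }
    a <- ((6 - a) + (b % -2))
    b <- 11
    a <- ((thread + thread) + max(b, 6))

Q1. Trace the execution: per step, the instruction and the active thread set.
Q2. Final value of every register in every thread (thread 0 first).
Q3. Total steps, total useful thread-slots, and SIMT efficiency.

step 0: b <- thread                  1111111111111111
step 1: eval ((thread + a) <= 6)     1111111111111111
step 2: b <- thread                  1111000000000000
step 3: b <- ((8 % 5) * max(b, 3))   1111000000000000
step 4: b <- thread                  0000111111111111
step 5: a <- ((6 - a) + (b % -2))    1111111111111111
step 6: b <- 11                      1111111111111111
step 7: a <- ((thread + thread) + max(b, 6)) 1111111111111111

Answer: 8 steps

a: 11,13,15,17,19,21,23,25,27,29,31,33,35,37,39,41
b: 11,11,11,11,11,11,11,11,11,11,11,11,11,11,11,11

steps = 8; useful = 100; efficiency = 100/128 = 25/32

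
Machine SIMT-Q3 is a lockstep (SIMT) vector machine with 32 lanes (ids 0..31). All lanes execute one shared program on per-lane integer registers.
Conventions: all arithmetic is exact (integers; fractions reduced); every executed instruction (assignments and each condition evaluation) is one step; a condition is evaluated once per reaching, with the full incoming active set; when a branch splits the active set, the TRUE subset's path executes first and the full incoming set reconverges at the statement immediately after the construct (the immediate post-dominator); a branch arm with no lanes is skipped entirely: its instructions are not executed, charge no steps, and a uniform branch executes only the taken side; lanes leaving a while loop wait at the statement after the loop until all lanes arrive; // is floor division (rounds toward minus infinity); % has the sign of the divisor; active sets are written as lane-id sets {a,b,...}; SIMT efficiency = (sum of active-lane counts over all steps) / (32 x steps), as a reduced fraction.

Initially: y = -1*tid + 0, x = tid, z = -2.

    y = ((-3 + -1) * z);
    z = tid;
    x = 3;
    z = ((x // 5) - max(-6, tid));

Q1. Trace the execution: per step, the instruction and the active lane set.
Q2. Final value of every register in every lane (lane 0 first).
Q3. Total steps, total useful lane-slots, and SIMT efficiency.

step 0: y <- ((-3 + -1) * z)         {0,1,2,3,4,5,6,7,8,9,10,11,12,13,14,15,16,17,18,19,20,21,22,23,24,25,26,27,28,29,30,31}
step 1: z <- tid                     {0,1,2,3,4,5,6,7,8,9,10,11,12,13,14,15,16,17,18,19,20,21,22,23,24,25,26,27,28,29,30,31}
step 2: x <- 3                       {0,1,2,3,4,5,6,7,8,9,10,11,12,13,14,15,16,17,18,19,20,21,22,23,24,25,26,27,28,29,30,31}
step 3: z <- ((x // 5) - max(-6, tid)) {0,1,2,3,4,5,6,7,8,9,10,11,12,13,14,15,16,17,18,19,20,21,22,23,24,25,26,27,28,29,30,31}

Answer: 4 steps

y: 8,8,8,8,8,8,8,8,8,8,8,8,8,8,8,8,8,8,8,8,8,8,8,8,8,8,8,8,8,8,8,8
x: 3,3,3,3,3,3,3,3,3,3,3,3,3,3,3,3,3,3,3,3,3,3,3,3,3,3,3,3,3,3,3,3
z: 0,-1,-2,-3,-4,-5,-6,-7,-8,-9,-10,-11,-12,-13,-14,-15,-16,-17,-18,-19,-20,-21,-22,-23,-24,-25,-26,-27,-28,-29,-30,-31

steps = 4; useful = 128; efficiency = 128/128 = 1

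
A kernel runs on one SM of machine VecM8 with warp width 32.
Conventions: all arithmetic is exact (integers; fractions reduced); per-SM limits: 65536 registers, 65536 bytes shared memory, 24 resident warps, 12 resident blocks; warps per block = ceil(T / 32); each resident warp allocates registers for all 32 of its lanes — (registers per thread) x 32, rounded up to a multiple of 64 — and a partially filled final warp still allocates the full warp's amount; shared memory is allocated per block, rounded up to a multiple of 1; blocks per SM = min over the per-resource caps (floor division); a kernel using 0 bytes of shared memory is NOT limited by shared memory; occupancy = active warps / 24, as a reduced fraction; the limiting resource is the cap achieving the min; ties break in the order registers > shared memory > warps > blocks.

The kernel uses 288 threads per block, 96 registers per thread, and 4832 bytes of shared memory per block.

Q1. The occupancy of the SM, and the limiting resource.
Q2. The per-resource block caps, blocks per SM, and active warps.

Answer: occupancy 3/4, limited by registers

registers: 2 blocks
shared memory: 13 blocks
warps: 2 blocks
blocks: 12 blocks

Answer: 2 blocks, 18 active warps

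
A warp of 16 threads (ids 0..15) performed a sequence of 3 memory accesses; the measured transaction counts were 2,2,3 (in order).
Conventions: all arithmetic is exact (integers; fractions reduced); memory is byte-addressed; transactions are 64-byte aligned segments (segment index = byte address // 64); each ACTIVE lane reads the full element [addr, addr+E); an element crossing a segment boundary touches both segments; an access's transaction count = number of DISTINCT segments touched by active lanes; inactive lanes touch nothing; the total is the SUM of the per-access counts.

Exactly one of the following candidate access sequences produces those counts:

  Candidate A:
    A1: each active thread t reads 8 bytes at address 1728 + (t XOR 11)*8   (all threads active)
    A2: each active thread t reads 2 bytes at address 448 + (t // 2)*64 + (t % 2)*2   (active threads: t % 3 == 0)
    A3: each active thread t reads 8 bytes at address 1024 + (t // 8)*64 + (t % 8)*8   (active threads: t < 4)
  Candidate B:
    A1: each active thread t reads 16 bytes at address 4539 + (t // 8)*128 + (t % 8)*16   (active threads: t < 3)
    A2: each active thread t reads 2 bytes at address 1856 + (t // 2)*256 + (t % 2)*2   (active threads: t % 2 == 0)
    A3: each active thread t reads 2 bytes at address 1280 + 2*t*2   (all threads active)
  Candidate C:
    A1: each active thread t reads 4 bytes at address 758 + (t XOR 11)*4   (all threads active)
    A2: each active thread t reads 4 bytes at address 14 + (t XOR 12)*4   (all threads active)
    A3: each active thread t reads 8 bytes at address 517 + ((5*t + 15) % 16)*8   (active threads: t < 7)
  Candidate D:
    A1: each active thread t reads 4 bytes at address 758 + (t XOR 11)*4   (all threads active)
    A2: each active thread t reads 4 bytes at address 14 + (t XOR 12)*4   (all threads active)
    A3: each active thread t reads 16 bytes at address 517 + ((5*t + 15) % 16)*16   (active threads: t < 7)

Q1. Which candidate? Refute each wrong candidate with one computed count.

A: A2 gives 6 transactions, not 2
B: A2 gives 8 transactions, not 2
D: A3 gives 5 transactions, not 3
C: all counts match (2,2,3)

Answer: C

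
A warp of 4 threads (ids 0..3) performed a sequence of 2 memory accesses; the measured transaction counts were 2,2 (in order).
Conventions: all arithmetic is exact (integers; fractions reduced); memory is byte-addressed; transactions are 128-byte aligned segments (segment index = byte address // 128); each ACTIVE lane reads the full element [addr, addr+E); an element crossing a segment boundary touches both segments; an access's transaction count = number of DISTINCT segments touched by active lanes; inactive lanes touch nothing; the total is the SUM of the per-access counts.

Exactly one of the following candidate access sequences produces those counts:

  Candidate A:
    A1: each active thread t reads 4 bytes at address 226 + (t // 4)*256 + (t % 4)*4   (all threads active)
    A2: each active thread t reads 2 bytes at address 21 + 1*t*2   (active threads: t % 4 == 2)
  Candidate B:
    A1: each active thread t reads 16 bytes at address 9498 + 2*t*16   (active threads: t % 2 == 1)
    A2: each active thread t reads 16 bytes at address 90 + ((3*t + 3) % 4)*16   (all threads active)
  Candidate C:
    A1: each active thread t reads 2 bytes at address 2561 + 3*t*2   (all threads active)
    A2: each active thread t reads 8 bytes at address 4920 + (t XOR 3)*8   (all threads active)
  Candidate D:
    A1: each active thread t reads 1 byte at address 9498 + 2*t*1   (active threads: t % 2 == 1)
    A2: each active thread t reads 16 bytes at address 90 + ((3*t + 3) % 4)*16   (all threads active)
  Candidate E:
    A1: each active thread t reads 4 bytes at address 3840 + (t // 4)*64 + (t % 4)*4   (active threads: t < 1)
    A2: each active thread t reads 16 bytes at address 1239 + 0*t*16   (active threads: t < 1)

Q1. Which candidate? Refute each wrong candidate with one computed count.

A: A1 gives 1 transaction, not 2
C: A1 gives 1 transaction, not 2
D: A1 gives 1 transaction, not 2
E: A1 gives 1 transaction, not 2
B: all counts match (2,2)

Answer: B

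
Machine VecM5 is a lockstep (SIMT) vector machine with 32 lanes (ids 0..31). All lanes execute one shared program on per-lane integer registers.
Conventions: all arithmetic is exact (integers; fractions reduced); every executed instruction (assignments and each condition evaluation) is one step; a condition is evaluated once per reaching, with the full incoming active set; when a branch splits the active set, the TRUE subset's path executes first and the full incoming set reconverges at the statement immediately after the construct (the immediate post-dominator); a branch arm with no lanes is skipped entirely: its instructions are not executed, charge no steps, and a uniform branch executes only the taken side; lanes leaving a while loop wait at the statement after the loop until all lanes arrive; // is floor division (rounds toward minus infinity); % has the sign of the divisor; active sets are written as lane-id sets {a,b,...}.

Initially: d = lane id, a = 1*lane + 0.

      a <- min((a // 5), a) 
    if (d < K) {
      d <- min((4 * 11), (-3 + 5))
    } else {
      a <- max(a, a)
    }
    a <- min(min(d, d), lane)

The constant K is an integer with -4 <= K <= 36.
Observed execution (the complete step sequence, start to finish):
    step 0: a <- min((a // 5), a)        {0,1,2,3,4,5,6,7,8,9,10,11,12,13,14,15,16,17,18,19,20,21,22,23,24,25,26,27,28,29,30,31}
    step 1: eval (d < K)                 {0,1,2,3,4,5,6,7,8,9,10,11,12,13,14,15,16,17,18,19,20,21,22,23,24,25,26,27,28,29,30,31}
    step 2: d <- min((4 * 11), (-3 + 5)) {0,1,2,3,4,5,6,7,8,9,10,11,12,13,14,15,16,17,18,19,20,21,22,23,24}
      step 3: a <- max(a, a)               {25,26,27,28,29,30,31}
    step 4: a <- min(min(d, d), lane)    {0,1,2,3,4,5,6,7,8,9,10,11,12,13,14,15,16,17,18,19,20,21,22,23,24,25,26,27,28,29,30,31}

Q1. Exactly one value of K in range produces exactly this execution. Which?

Answer: K = 25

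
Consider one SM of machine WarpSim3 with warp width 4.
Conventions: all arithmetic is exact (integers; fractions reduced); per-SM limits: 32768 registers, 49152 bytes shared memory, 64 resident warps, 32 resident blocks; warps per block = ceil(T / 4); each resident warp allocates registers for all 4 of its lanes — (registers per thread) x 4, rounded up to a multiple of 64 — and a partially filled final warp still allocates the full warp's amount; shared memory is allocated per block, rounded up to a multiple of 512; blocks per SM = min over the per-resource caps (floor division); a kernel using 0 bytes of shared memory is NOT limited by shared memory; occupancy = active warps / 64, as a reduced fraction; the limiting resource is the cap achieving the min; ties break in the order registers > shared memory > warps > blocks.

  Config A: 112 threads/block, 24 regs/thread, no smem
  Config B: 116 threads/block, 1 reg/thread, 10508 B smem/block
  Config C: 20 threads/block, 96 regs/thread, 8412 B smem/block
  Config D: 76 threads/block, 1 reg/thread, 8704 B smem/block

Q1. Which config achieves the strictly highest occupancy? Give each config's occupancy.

occupancies: A 7/8, B 29/32, C 25/64, D 57/64

Answer: B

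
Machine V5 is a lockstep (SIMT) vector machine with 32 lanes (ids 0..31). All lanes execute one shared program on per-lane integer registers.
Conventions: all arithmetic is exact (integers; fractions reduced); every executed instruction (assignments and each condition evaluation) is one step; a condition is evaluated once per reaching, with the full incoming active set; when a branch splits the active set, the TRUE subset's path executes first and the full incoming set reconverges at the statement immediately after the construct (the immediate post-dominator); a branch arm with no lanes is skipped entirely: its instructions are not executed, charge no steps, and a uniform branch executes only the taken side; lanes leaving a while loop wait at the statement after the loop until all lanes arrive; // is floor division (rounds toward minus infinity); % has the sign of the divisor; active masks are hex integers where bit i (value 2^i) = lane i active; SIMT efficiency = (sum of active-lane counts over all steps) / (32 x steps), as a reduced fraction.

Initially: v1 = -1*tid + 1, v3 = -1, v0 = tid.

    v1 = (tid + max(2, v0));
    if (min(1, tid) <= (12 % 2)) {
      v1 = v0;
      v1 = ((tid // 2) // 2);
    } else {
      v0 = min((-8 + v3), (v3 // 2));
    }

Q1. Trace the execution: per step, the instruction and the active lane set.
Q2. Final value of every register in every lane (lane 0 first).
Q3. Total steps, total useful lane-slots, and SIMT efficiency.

step 0: v1 <- (tid + max(2, v0))     0xffffffff
step 1: eval (min(1, tid) <= (12 % 2)) 0xffffffff
step 2: v1 <- v0                     0x00000001
step 3: v1 <- ((tid // 2) // 2)      0x00000001
step 4: v0 <- min((-8 + v3), (v3 // 2)) 0xfffffffe

Answer: 5 steps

v1: 0,3,4,6,8,10,12,14,16,18,20,22,24,26,28,30,32,34,36,38,40,42,44,46,48,50,52,54,56,58,60,62
v3: -1,-1,-1,-1,-1,-1,-1,-1,-1,-1,-1,-1,-1,-1,-1,-1,-1,-1,-1,-1,-1,-1,-1,-1,-1,-1,-1,-1,-1,-1,-1,-1
v0: 0,-9,-9,-9,-9,-9,-9,-9,-9,-9,-9,-9,-9,-9,-9,-9,-9,-9,-9,-9,-9,-9,-9,-9,-9,-9,-9,-9,-9,-9,-9,-9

steps = 5; useful = 97; efficiency = 97/160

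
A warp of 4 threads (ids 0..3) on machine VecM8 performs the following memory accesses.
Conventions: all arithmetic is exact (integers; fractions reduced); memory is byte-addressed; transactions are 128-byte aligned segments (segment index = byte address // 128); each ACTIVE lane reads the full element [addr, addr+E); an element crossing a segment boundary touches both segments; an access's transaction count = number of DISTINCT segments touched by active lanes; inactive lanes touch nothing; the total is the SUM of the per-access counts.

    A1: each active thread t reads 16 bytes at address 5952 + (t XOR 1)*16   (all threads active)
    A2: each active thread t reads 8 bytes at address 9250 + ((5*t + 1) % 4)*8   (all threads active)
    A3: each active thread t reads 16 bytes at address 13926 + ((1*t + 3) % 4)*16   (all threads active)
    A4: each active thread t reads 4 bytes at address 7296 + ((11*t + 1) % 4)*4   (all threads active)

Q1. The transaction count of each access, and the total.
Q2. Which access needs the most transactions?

A1: 1 transaction
A2: 1 transaction
A3: 2 transactions
A4: 1 transaction

Answer: 1,1,2,1; total 5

Answer: A3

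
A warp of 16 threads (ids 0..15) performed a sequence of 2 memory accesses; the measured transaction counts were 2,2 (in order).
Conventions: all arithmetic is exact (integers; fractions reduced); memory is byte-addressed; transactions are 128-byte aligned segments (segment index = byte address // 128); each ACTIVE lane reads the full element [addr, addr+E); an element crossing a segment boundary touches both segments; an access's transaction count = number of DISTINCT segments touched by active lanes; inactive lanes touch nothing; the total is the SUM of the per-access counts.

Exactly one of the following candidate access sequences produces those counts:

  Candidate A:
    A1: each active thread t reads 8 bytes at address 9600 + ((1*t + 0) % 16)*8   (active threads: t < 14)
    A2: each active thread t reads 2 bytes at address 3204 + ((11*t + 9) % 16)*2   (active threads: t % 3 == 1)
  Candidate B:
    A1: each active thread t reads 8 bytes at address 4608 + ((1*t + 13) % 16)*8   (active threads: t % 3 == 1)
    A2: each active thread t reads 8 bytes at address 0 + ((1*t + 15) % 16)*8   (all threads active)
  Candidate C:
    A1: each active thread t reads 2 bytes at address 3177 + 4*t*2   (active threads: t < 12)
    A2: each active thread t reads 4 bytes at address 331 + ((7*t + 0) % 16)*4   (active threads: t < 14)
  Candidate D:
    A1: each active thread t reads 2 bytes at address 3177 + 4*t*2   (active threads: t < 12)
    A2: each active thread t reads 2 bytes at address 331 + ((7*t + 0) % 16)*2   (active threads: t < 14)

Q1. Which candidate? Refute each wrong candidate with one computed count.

A: A1 gives 1 transaction, not 2
B: A1 gives 1 transaction, not 2
D: A2 gives 1 transaction, not 2
C: all counts match (2,2)

Answer: C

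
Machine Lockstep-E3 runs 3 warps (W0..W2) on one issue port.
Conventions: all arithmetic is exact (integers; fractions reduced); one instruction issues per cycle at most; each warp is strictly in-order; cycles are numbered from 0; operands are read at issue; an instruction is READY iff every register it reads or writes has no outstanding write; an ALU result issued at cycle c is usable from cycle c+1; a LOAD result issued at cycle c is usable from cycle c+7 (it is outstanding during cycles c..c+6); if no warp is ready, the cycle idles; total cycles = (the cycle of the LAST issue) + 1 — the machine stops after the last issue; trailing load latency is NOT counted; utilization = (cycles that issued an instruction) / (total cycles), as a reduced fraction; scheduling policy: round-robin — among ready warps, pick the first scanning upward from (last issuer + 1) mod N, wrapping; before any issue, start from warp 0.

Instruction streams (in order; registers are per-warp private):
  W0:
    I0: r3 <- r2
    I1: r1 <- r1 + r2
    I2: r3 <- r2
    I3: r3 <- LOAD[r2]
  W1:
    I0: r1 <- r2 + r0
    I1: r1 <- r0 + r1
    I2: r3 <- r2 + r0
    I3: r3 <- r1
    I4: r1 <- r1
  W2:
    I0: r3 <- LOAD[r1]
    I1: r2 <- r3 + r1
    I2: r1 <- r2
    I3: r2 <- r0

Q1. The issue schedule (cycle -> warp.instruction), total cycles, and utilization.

cycle 0: W0.I0
cycle 1: W1.I0
cycle 2: W2.I0
cycle 3: W0.I1
cycle 4: W1.I1
cycle 5: W0.I2
cycle 6: W1.I2
cycle 7: W0.I3
cycle 8: W1.I3
cycle 9: W2.I1
cycle 10: W1.I4
cycle 11: W2.I2
cycle 12: W2.I3

Answer: 13 cycles, utilization 1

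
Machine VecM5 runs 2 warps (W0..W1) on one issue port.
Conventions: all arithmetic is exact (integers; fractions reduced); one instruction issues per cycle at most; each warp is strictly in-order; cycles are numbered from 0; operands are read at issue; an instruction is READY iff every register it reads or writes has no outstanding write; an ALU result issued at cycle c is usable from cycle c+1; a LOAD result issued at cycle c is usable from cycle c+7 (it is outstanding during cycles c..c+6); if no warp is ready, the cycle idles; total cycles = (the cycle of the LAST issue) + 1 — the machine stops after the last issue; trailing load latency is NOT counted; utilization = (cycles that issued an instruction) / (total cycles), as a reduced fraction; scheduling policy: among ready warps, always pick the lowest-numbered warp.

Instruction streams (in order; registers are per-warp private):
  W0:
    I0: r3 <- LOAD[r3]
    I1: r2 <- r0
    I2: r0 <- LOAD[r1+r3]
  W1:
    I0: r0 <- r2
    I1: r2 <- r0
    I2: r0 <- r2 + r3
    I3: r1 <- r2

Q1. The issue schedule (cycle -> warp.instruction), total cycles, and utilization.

cycle 0: W0.I0
cycle 1: W0.I1
cycle 2: W1.I0
cycle 3: W1.I1
cycle 4: W1.I2
cycle 5: W1.I3
cycle 6: idle
cycle 7: W0.I2

Answer: 8 cycles, utilization 7/8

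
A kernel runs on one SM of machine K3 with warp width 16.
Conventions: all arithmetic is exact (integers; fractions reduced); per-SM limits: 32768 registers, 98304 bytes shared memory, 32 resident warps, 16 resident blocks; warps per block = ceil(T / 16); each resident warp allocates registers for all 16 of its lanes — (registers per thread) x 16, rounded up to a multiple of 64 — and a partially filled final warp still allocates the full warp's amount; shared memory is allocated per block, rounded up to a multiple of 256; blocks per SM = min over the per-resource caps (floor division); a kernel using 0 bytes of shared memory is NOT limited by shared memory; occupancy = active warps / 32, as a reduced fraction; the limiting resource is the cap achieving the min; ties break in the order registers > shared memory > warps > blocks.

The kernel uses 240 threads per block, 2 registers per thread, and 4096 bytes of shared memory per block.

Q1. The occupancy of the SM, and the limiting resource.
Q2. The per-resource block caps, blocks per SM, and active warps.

Answer: occupancy 15/16, limited by warps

registers: 34 blocks
shared memory: 24 blocks
warps: 2 blocks
blocks: 16 blocks

Answer: 2 blocks, 30 active warps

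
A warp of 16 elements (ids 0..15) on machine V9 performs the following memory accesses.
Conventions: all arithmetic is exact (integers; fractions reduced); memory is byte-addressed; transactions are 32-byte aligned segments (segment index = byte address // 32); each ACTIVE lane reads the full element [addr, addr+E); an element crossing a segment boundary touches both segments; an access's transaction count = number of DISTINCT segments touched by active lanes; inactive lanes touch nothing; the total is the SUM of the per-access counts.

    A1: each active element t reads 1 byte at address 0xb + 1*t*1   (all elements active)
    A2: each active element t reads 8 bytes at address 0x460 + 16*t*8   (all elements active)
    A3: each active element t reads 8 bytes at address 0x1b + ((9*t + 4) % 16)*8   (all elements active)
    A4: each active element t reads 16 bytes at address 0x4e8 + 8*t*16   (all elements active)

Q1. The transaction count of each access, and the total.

A1: 1 transaction
A2: 16 transactions
A3: 5 transactions
A4: 16 transactions

Answer: 1,16,5,16; total 38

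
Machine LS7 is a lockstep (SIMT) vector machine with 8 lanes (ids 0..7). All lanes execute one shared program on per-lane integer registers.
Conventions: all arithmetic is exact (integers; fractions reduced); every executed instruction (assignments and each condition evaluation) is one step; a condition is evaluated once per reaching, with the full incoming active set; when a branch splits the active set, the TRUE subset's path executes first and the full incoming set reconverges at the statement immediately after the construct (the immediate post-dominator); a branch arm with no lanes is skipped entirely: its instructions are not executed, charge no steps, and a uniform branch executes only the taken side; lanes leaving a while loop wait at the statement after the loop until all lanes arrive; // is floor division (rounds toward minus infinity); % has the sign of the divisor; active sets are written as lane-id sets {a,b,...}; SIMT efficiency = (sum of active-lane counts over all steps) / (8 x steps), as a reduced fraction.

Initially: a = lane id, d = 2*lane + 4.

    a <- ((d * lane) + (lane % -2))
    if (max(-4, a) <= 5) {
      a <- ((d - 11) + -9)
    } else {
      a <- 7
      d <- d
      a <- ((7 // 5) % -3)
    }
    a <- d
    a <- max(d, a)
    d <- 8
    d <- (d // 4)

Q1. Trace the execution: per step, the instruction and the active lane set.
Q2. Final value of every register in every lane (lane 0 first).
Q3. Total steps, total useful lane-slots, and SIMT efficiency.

step 0: a <- ((d * lane) + (lane % -2)) {0,1,2,3,4,5,6,7}
step 1: eval (max(-4, a) <= 5)       {0,1,2,3,4,5,6,7}
step 2: a <- ((d - 11) + -9)         {0,1}
step 3: a <- 7                       {2,3,4,5,6,7}
step 4: d <- d                       {2,3,4,5,6,7}
step 5: a <- ((7 // 5) % -3)         {2,3,4,5,6,7}
step 6: a <- d                       {0,1,2,3,4,5,6,7}
step 7: a <- max(d, a)               {0,1,2,3,4,5,6,7}
step 8: d <- 8                       {0,1,2,3,4,5,6,7}
step 9: d <- (d // 4)                {0,1,2,3,4,5,6,7}

Answer: 10 steps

a: 4,6,8,10,12,14,16,18
d: 2,2,2,2,2,2,2,2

steps = 10; useful = 68; efficiency = 68/80 = 17/20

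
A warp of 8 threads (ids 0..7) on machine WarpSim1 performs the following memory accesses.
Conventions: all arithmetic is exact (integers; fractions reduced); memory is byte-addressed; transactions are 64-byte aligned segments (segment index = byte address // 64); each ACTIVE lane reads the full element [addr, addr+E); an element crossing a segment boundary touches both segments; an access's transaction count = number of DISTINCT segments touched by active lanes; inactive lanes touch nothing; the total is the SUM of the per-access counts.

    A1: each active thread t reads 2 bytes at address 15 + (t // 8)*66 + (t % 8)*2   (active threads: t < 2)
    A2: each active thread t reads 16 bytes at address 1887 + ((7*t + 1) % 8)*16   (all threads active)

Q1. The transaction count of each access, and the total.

A1: 1 transaction
A2: 3 transactions

Answer: 1,3; total 4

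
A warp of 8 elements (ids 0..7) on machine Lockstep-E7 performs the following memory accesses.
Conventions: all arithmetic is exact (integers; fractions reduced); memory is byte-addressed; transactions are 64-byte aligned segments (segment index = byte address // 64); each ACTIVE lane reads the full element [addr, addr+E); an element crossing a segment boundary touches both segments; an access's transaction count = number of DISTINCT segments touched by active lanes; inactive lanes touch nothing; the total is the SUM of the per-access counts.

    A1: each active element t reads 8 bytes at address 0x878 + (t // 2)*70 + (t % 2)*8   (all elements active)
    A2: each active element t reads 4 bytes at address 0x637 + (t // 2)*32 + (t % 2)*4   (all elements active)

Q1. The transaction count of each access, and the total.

A1: 5 transactions
A2: 3 transactions

Answer: 5,3; total 8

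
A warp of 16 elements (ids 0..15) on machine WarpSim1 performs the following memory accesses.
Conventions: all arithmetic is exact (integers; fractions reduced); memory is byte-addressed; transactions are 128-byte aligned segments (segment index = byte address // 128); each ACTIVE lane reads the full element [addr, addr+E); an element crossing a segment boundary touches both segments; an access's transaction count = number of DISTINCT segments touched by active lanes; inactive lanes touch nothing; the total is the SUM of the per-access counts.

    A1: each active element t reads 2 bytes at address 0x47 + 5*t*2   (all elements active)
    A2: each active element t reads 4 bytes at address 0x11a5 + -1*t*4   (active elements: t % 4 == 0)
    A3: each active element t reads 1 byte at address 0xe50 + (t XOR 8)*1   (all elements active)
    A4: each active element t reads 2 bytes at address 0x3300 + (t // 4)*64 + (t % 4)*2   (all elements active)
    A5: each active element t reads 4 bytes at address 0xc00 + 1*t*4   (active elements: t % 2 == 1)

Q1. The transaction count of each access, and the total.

A1: 2 transactions
A2: 2 transactions
A3: 1 transaction
A4: 2 transactions
A5: 1 transaction

Answer: 2,2,1,2,1; total 8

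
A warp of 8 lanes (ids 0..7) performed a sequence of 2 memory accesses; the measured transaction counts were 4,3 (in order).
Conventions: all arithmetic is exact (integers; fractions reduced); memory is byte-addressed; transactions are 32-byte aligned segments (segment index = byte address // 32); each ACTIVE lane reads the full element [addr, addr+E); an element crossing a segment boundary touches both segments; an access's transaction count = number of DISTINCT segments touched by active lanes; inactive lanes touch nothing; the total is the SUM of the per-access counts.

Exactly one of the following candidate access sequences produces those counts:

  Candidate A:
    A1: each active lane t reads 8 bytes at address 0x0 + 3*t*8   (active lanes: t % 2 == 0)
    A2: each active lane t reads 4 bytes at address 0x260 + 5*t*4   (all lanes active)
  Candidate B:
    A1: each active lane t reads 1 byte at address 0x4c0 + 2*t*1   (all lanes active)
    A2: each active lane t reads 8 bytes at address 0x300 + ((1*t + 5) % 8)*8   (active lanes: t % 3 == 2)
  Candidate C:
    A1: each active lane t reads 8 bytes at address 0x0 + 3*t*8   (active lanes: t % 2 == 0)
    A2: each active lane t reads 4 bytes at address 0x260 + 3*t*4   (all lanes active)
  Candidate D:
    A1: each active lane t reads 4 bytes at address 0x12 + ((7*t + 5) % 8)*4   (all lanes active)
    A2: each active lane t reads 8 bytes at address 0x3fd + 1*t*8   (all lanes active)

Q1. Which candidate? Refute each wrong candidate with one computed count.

A: A2 gives 5 transactions, not 3
B: A1 gives 1 transaction, not 4
D: A1 gives 2 transactions, not 4
C: all counts match (4,3)

Answer: C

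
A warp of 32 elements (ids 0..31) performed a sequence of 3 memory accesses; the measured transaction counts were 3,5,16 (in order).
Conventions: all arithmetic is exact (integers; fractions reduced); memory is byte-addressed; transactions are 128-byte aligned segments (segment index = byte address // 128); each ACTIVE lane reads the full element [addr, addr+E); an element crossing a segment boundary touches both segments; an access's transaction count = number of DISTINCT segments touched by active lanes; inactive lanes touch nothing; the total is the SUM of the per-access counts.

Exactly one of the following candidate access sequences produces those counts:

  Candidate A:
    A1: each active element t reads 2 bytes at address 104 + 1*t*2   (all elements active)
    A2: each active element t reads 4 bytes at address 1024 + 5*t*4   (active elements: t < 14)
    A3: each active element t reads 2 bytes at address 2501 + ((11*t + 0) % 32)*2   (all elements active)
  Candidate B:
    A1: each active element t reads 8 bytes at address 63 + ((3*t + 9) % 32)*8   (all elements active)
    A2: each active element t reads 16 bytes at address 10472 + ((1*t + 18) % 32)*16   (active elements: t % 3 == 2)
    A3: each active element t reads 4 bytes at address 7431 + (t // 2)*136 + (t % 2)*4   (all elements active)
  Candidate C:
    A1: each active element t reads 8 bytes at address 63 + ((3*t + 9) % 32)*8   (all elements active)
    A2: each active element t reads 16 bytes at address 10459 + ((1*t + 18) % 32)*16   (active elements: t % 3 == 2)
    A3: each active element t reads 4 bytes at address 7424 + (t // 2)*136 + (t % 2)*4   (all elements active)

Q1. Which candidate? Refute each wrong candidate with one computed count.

A: A1 gives 2 transactions, not 3
B: A3 gives 17 transactions, not 16
C: all counts match (3,5,16)

Answer: C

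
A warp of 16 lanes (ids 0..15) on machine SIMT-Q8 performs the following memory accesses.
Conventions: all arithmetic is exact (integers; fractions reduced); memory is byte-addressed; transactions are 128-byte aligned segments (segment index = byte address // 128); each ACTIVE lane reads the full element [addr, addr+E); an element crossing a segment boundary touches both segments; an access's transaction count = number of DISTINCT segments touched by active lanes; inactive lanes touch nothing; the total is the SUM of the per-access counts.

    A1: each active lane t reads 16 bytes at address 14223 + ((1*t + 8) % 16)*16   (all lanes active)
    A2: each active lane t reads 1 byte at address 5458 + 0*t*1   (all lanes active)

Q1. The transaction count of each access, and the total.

A1: 3 transactions
A2: 1 transaction

Answer: 3,1; total 4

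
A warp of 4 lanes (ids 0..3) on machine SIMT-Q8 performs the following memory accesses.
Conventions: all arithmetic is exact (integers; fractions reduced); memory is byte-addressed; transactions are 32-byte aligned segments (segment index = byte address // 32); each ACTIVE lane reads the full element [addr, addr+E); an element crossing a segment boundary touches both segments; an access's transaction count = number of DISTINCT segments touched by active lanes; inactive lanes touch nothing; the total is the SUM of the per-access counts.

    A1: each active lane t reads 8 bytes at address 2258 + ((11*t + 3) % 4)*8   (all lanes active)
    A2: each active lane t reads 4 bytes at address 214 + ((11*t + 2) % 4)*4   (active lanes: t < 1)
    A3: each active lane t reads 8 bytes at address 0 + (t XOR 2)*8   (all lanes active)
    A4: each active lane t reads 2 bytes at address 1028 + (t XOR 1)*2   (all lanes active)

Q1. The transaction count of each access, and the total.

A1: 2 transactions
A2: 2 transactions
A3: 1 transaction
A4: 1 transaction

Answer: 2,2,1,1; total 6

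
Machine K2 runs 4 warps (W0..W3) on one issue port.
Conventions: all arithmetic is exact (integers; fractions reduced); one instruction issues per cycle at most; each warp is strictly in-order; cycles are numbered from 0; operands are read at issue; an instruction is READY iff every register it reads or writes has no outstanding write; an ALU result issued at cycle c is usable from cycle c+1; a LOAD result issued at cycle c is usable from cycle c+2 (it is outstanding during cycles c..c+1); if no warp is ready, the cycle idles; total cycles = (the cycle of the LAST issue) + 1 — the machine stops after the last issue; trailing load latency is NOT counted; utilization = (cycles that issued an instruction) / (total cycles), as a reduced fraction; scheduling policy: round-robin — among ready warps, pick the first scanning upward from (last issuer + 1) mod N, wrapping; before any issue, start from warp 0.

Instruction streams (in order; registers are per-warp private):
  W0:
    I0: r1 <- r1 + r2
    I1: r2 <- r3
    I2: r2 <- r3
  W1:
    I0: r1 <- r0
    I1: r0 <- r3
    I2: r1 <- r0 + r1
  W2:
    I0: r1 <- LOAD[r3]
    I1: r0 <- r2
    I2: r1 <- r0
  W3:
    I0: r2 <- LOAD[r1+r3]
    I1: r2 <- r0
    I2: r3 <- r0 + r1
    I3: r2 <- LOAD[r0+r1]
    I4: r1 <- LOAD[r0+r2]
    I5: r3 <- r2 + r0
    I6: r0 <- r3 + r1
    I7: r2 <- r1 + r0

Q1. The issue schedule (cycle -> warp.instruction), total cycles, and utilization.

cycle 0: W0.I0
cycle 1: W1.I0
cycle 2: W2.I0
cycle 3: W3.I0
cycle 4: W0.I1
cycle 5: W1.I1
cycle 6: W2.I1
cycle 7: W3.I1
cycle 8: W0.I2
cycle 9: W1.I2
cycle 10: W2.I2
cycle 11: W3.I2
cycle 12: W3.I3
cycle 13: idle
cycle 14: W3.I4
cycle 15: W3.I5
cycle 16: W3.I6
cycle 17: W3.I7

Answer: 18 cycles, utilization 17/18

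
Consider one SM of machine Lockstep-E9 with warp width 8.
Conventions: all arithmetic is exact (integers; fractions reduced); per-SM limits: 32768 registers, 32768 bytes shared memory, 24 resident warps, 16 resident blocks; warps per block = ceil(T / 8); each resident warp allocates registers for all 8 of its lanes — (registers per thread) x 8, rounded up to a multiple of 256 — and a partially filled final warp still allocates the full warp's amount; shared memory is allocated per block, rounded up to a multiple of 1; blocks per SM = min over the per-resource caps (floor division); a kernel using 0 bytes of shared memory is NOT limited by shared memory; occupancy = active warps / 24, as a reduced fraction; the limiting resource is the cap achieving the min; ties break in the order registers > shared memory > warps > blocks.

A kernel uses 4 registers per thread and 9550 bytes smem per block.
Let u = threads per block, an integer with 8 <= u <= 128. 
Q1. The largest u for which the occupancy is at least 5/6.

Answer: u = 96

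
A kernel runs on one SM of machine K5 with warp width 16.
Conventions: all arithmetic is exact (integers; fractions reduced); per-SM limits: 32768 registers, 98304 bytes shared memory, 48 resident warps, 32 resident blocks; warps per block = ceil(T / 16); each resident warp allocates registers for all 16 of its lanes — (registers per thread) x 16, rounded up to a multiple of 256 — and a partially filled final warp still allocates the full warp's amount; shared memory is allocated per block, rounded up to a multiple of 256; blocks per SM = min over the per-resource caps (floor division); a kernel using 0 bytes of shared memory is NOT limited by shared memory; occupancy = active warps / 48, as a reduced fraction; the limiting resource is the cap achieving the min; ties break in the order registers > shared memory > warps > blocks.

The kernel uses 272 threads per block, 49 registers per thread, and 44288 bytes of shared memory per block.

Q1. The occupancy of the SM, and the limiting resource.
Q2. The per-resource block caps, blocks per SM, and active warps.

Answer: occupancy 17/48, limited by registers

registers: 1 block
shared memory: 2 blocks
warps: 2 blocks
blocks: 32 blocks

Answer: 1 block, 17 active warps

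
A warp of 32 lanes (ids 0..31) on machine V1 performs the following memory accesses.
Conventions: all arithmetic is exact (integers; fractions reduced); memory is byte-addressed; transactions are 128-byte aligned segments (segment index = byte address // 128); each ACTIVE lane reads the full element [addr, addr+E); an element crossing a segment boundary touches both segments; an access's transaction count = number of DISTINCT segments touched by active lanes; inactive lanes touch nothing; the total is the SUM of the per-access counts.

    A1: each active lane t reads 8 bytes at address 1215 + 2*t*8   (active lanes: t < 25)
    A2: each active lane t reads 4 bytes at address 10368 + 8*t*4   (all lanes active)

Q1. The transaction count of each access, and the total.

A1: 4 transactions
A2: 8 transactions

Answer: 4,8; total 12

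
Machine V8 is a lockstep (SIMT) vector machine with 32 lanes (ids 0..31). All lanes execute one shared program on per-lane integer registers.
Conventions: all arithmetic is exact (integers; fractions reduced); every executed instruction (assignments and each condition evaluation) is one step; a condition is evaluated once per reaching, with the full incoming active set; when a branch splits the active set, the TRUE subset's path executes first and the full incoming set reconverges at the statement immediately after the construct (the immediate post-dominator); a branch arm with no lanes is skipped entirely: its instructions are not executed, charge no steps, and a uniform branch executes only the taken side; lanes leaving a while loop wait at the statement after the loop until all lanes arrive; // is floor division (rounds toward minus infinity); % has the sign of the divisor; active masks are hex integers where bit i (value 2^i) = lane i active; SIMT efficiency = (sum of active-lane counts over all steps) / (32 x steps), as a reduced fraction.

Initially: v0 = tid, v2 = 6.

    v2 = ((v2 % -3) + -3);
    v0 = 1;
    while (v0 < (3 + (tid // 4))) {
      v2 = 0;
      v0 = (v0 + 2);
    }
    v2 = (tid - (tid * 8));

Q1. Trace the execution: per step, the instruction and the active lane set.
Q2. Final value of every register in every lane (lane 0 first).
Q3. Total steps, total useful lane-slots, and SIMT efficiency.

step 0: v2 <- ((v2 % -3) + -3)       0xffffffff
step 1: v0 <- 1                      0xffffffff
step 2: eval (v0 < (3 + (tid // 4))) 0xffffffff
step 3: v2 <- 0                      0xffffffff
step 4: v0 <- (v0 + 2)               0xffffffff
step 5: eval (v0 < (3 + (tid // 4))) 0xffffffff
step 6: v2 <- 0                      0xfffffff0
step 7: v0 <- (v0 + 2)               0xfffffff0
step 8: eval (v0 < (3 + (tid // 4))) 0xfffffff0
step 9: v2 <- 0                      0xfffff000
step 10: v0 <- (v0 + 2)               0xfffff000
step 11: eval (v0 < (3 + (tid // 4))) 0xfffff000
step 12: v2 <- 0                      0xfff00000
step 13: v0 <- (v0 + 2)               0xfff00000
step 14: eval (v0 < (3 + (tid // 4))) 0xfff00000
step 15: v2 <- 0                      0xf0000000
step 16: v0 <- (v0 + 2)               0xf0000000
step 17: eval (v0 < (3 + (tid // 4))) 0xf0000000
step 18: v2 <- (tid - (tid * 8))      0xffffffff

Answer: 19 steps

v0: 3,3,3,3,5,5,5,5,5,5,5,5,7,7,7,7,7,7,7,7,9,9,9,9,9,9,9,9,11,11,11,11
v2: 0,-7,-14,-21,-28,-35,-42,-49,-56,-63,-70,-77,-84,-91,-98,-105,-112,-119,-126,-133,-140,-147,-154,-161,-168,-175,-182,-189,-196,-203,-210,-217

steps = 19; useful = 416; efficiency = 416/608 = 13/19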